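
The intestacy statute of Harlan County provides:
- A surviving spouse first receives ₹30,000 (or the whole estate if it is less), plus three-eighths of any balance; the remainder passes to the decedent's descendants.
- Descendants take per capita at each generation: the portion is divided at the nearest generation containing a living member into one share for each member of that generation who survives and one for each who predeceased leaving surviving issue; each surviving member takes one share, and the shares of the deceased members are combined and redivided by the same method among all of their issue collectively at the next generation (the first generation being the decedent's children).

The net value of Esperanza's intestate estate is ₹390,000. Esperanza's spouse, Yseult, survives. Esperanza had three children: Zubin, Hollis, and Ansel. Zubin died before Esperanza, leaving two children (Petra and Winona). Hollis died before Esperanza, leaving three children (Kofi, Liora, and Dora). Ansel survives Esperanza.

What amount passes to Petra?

Petra receives ₹30,000.

Yseult first takes ₹30,000, leaving a balance of ₹360,000. Yseult then takes three-eighths of the balance (₹135,000), for a total of ₹165,000. The remaining ₹225,000 passes to the descendants.
The descendants' portion (₹225,000) is divided at the children's generation into 3 shares of ₹75,000. Ansel takes ₹75,000. The 2 shares of the deceased (Zubin and Hollis) are combined into a pool of ₹150,000.
That pool (₹150,000) is divided at the grandchildren's generation equally among Petra, Winona, Kofi, Liora, and Dora: ₹30,000 each.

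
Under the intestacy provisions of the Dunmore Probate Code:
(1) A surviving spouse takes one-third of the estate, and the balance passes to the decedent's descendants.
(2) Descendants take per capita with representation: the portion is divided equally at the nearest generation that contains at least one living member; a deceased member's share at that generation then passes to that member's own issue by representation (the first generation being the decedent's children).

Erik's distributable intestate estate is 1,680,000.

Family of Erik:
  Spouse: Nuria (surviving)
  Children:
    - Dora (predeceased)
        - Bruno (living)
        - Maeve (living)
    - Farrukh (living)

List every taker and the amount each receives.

Nuria takes one-third of 1,680,000 = 560,000. The remaining 1,120,000 passes to the descendants.
The descendants' portion (1,120,000) is divided into 2 shares of 560,000: Farrukh takes 560,000; Dora's 560,000 share passes to Dora's issue.
Dora's share (560,000) is divided into 2 shares of 280,000: Bruno and Maeve each take 280,000.

Nuria: 560,000; Bruno: 280,000; Maeve: 280,000; Farrukh: 560,000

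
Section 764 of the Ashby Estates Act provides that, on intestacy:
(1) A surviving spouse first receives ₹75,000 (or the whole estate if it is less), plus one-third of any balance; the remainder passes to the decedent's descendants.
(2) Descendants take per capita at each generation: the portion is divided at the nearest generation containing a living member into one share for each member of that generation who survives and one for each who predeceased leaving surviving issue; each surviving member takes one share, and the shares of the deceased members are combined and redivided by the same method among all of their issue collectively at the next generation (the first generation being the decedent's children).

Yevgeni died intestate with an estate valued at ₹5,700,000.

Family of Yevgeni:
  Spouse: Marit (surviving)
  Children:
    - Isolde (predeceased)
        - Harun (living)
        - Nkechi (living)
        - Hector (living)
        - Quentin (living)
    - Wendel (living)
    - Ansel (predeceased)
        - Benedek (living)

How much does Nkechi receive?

Marit first takes ₹75,000, leaving a balance of ₹5,625,000. Marit then takes one-third of the balance (₹1,875,000), for a total of ₹1,950,000. The remaining ₹3,750,000 passes to the descendants.
The descendants' portion (₹3,750,000) is divided at the children's generation into 3 shares of ₹1,250,000. Wendel takes ₹1,250,000. The 2 shares of the deceased (Isolde and Ansel) are combined into a pool of ₹2,500,000.
That pool (₹2,500,000) is divided at the grandchildren's generation equally among Harun, Nkechi, Hector, Quentin, and Benedek: ₹500,000 each.

Nkechi receives ₹500,000.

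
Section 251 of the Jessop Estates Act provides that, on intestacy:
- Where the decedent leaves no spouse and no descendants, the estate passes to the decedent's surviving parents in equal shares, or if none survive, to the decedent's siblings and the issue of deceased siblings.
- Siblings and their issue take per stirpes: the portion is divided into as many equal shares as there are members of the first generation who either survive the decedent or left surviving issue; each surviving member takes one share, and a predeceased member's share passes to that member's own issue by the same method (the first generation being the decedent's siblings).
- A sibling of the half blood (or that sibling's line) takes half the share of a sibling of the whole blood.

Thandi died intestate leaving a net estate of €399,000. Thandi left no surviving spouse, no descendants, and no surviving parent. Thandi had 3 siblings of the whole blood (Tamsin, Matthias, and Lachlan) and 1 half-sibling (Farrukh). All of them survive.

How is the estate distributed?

The entire €399,000 passes to the siblings and their issue.
Counting each half-blood sibling's line as half a unit, there are 7/2 units in €399,000, so one unit is €114,000. Whole-blood lines (Tamsin, Matthias, and Lachlan) take €114,000 each; half-blood lines (Farrukh) take €57,000 each.

Tamsin: €114,000; Farrukh: €57,000; Matthias: €114,000; Lachlan: €114,000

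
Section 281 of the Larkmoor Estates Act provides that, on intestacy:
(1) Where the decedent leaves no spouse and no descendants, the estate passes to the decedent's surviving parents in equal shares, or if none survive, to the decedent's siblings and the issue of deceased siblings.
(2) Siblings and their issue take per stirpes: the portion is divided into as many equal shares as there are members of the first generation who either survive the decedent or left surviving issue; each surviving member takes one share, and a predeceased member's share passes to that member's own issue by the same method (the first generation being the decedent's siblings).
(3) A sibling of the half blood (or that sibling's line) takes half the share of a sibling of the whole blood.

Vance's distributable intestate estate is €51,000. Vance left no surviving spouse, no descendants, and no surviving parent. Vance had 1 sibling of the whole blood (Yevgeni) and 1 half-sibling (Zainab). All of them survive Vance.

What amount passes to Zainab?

Zainab receives €17,000.

The entire €51,000 passes to the siblings and their issue.
Counting each half-blood sibling's line as half a unit, there are 3/2 units in €51,000, so one unit is €34,000. Whole-blood lines (Yevgeni) take €34,000 each; half-blood lines (Zainab) take €17,000 each.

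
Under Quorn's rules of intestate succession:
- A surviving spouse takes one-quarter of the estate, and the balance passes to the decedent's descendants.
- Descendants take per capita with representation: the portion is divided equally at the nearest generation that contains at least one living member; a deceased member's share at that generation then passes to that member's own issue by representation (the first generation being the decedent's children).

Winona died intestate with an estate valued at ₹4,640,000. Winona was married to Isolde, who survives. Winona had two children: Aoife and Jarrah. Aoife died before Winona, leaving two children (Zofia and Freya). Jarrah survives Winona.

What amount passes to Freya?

Isolde takes one-quarter of ₹4,640,000 = ₹1,160,000. The remaining ₹3,480,000 passes to the descendants.
The descendants' portion (₹3,480,000) is divided into 2 shares of ₹1,740,000: Jarrah takes ₹1,740,000; Aoife's ₹1,740,000 share passes to Aoife's issue.
Aoife's share (₹1,740,000) is divided into 2 shares of ₹870,000: Zofia and Freya each take ₹870,000.

Freya receives ₹870,000.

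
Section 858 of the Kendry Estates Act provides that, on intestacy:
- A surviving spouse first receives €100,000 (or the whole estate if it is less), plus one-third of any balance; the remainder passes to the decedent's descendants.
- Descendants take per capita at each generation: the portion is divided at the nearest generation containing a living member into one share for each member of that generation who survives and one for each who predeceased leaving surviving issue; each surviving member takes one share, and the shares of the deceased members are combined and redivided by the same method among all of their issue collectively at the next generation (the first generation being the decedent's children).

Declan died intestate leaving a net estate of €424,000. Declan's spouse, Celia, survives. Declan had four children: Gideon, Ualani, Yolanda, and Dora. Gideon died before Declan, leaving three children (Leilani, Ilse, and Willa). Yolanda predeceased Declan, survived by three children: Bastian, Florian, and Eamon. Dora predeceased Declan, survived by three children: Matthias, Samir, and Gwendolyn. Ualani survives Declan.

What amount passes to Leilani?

Celia first takes €100,000, leaving a balance of €324,000. Celia then takes one-third of the balance (€108,000), for a total of €208,000. The remaining €216,000 passes to the descendants.
The descendants' portion (€216,000) is divided at the children's generation into 4 shares of €54,000. Ualani takes €54,000. The 3 shares of the deceased (Gideon, Yolanda, and Dora) are combined into a pool of €162,000.
That pool (€162,000) is divided at the grandchildren's generation equally among Leilani, Ilse, Willa, Bastian, Florian, Eamon, Matthias, Samir, and Gwendolyn: €18,000 each.

Leilani receives €18,000.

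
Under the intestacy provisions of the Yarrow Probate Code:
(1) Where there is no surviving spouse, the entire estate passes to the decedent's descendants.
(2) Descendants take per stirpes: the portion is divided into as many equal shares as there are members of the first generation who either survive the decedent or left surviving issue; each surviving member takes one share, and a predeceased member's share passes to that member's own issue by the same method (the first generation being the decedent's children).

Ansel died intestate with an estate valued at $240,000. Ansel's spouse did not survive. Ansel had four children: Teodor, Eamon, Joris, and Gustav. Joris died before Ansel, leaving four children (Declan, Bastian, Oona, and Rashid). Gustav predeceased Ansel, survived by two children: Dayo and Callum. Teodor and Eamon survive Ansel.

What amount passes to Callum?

Callum receives $30,000.

The entire $240,000 passes to the descendants.
That amount ($240,000) is divided into 4 shares of $60,000: Teodor and Eamon each take $60,000; Joris's $60,000 share passes to Joris's issue; Gustav's $60,000 share passes to Gustav's issue.
Joris's share ($60,000) is divided into 4 shares of $15,000: Declan, Bastian, Oona, and Rashid each take $15,000.
Gustav's share ($60,000) is divided into 2 shares of $30,000: Dayo and Callum each take $30,000.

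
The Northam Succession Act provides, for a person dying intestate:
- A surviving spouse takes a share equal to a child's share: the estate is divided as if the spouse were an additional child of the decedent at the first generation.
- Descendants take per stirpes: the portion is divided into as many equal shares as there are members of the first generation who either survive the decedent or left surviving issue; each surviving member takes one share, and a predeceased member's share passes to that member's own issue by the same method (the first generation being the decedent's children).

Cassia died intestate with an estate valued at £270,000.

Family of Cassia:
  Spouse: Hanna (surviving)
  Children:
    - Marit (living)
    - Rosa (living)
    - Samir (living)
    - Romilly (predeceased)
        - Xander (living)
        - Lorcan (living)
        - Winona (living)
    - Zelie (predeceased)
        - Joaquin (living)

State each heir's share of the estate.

The spouse counts as an additional share at the children's level, so there are 6 primary shares of £45,000. Hanna takes one such share (£45,000).
The children's combined portion (£225,000) is divided into 5 shares of £45,000: Marit, Rosa, and Samir each take £45,000; Romilly's £45,000 share passes to Romilly's issue; Zelie's £45,000 share passes to Zelie's issue.
Romilly's share (£45,000) is divided into 3 shares of £15,000: Xander, Lorcan, and Winona each take £15,000.
Zelie's share (£45,000) passes entirely to Joaquin.

Hanna: £45,000; Marit: £45,000; Rosa: £45,000; Samir: £45,000; Xander: £15,000; Lorcan: £15,000; Winona: £15,000; Joaquin: £45,000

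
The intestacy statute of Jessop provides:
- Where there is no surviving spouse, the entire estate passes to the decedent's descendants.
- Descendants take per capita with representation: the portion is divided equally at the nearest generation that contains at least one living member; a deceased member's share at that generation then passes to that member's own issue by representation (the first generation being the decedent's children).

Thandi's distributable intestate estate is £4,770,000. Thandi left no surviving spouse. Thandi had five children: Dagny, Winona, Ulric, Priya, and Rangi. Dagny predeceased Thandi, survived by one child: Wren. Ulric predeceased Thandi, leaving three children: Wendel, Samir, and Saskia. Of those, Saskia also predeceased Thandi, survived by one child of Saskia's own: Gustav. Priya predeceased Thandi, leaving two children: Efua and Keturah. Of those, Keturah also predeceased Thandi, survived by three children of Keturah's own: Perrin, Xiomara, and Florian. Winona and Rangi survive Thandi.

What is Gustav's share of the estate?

Gustav receives £318,000.

The entire £4,770,000 passes to the descendants.
That amount (£4,770,000) is divided into 5 shares of £954,000: Winona and Rangi each take £954,000; Dagny's £954,000 share passes to Dagny's issue; Ulric's £954,000 share passes to Ulric's issue; Priya's £954,000 share passes to Priya's issue.
Dagny's share (£954,000) passes entirely to Wren.
Ulric's share (£954,000) is divided into 3 shares of £318,000: Wendel and Samir each take £318,000; Saskia's £318,000 share passes to Saskia's issue.
Saskia's share (£318,000) passes entirely to Gustav.
Priya's share (£954,000) is divided into 2 shares of £477,000: Efua takes £477,000; Keturah's £477,000 share passes to Keturah's issue.
Keturah's share (£477,000) is divided into 3 shares of £159,000: Perrin, Xiomara, and Florian each take £159,000.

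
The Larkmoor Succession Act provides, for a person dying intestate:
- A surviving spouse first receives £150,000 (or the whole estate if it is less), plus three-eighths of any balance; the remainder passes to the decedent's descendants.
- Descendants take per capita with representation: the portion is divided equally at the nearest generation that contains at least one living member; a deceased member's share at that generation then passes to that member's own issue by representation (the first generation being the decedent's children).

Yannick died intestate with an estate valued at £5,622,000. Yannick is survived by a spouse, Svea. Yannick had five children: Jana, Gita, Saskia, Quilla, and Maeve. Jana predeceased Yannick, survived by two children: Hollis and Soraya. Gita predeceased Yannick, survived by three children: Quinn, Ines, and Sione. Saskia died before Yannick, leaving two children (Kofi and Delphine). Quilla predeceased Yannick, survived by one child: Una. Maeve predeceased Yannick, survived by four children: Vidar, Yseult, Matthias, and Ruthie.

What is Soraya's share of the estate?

Svea first takes £150,000, leaving a balance of £5,472,000. Svea then takes three-eighths of the balance (£2,052,000), for a total of £2,202,000. The remaining £3,420,000 passes to the descendants.
No child survives, so the initial division is made at the grandchildren's generation.
The descendants' portion (£3,420,000) is divided into 12 shares of £285,000: Hollis, Soraya, Quinn, Ines, Sione, Kofi, Delphine, Una, Vidar, Yseult, Matthias, and Ruthie each take £285,000.

Soraya receives £285,000.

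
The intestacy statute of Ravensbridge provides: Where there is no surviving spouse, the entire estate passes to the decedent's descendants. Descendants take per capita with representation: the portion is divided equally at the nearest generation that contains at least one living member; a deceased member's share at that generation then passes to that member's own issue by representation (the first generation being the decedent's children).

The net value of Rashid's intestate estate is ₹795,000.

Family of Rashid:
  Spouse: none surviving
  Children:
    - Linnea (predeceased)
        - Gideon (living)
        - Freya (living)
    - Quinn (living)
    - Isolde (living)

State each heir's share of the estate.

The entire ₹795,000 passes to the descendants.
That amount (₹795,000) is divided into 3 shares of ₹265,000: Quinn and Isolde each take ₹265,000; Linnea's ₹265,000 share passes to Linnea's issue.
Linnea's share (₹265,000) is divided into 2 shares of ₹132,500: Gideon and Freya each take ₹132,500.

Gideon: ₹132,500; Freya: ₹132,500; Quinn: ₹265,000; Isolde: ₹265,000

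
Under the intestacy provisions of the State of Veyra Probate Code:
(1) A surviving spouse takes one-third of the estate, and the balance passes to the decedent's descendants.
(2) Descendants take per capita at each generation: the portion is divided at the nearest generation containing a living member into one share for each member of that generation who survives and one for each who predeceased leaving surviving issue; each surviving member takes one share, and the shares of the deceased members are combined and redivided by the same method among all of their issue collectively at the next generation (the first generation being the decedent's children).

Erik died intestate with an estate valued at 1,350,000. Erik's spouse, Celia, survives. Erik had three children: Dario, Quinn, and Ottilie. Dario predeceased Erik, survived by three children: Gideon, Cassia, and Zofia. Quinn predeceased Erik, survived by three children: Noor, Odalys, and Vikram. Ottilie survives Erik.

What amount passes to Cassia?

Celia takes one-third of 1,350,000 = 450,000. The remaining 900,000 passes to the descendants.
The descendants' portion (900,000) is divided at the children's generation into 3 shares of 300,000. Ottilie takes 300,000. The 2 shares of the deceased (Dario and Quinn) are combined into a pool of 600,000.
That pool (600,000) is divided at the grandchildren's generation equally among Gideon, Cassia, Zofia, Noor, Odalys, and Vikram: 100,000 each.

Cassia receives 100,000.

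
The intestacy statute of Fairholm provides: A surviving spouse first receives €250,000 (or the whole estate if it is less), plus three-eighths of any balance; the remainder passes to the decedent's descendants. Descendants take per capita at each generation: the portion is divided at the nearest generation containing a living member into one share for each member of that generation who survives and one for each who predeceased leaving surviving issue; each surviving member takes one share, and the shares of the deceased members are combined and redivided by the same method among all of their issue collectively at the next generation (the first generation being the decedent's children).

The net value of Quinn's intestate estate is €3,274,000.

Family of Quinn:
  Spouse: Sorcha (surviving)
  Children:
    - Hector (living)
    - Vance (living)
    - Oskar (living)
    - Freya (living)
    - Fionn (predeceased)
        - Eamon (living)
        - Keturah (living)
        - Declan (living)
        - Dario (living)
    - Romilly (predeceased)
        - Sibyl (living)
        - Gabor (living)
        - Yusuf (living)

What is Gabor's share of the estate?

Gabor receives €90,000.

Sorcha first takes €250,000, leaving a balance of €3,024,000. Sorcha then takes three-eighths of the balance (€1,134,000), for a total of €1,384,000. The remaining €1,890,000 passes to the descendants.
The descendants' portion (€1,890,000) is divided at the children's generation into 6 shares of €315,000. Hector, Vance, Oskar, and Freya each take €315,000. The 2 shares of the deceased (Fionn and Romilly) are combined into a pool of €630,000.
That pool (€630,000) is divided at the grandchildren's generation equally among Eamon, Keturah, Declan, Dario, Sibyl, Gabor, and Yusuf: €90,000 each.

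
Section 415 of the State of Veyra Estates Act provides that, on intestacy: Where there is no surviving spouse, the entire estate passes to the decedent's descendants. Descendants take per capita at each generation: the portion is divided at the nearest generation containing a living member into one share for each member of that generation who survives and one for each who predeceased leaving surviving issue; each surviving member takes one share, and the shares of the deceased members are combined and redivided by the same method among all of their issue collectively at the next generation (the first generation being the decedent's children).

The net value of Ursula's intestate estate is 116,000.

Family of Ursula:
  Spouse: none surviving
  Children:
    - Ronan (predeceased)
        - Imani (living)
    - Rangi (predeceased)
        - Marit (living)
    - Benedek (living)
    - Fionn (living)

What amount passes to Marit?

Marit receives 29,000.

The entire 116,000 passes to the descendants.
That amount (116,000) is divided at the children's generation into 4 shares of 29,000. Benedek and Fionn each take 29,000. The 2 shares of the deceased (Ronan and Rangi) are combined into a pool of 58,000.
That pool (58,000) is divided at the grandchildren's generation equally among Imani and Marit: 29,000 each.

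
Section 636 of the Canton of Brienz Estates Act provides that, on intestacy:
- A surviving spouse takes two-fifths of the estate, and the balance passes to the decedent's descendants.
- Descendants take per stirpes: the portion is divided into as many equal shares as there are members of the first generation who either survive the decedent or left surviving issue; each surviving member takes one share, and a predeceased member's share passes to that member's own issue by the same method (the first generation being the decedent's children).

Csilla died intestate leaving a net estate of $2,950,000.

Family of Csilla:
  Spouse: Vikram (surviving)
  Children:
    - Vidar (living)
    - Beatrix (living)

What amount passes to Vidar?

Vikram takes two-fifths of $2,950,000 = $1,180,000. The remaining $1,770,000 passes to the descendants.
The descendants' portion ($1,770,000) is divided into 2 shares of $885,000: Vidar and Beatrix each take $885,000.

Vidar receives $885,000.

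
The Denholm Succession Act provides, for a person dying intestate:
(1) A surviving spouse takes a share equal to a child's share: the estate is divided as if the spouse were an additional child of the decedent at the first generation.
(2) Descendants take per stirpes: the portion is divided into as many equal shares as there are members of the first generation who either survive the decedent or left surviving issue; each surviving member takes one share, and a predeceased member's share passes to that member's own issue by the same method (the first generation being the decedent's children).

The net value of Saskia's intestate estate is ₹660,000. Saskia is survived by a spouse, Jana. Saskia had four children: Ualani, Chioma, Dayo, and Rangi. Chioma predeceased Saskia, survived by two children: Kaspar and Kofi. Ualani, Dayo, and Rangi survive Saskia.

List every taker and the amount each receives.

The spouse counts as an additional share at the children's level, so there are 5 primary shares of ₹132,000. Jana takes one such share (₹132,000).
The children's combined portion (₹528,000) is divided into 4 shares of ₹132,000: Ualani, Dayo, and Rangi each take ₹132,000; Chioma's ₹132,000 share passes to Chioma's issue.
Chioma's share (₹132,000) is divided into 2 shares of ₹66,000: Kaspar and Kofi each take ₹66,000.

Jana: ₹132,000; Ualani: ₹132,000; Kaspar: ₹66,000; Kofi: ₹66,000; Dayo: ₹132,000; Rangi: ₹132,000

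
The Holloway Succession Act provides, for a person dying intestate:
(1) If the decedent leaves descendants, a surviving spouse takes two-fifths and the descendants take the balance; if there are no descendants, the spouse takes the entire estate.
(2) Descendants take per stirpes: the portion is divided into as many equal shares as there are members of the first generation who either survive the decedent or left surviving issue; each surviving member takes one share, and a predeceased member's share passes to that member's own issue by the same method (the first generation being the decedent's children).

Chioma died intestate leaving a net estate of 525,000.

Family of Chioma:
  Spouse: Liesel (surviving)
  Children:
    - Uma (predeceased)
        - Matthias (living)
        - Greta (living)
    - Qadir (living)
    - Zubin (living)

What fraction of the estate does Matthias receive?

Liesel takes two-fifths of 525,000 = 210,000. The remaining 315,000 passes to the descendants.
The descendants' portion (315,000) is divided into 3 shares of 105,000: Qadir and Zubin each take 105,000; Uma's 105,000 share passes to Uma's issue.
Uma's share (105,000) is divided into 2 shares of 52,500: Matthias and Greta each take 52,500.

Matthias receives 1/10 of the estate.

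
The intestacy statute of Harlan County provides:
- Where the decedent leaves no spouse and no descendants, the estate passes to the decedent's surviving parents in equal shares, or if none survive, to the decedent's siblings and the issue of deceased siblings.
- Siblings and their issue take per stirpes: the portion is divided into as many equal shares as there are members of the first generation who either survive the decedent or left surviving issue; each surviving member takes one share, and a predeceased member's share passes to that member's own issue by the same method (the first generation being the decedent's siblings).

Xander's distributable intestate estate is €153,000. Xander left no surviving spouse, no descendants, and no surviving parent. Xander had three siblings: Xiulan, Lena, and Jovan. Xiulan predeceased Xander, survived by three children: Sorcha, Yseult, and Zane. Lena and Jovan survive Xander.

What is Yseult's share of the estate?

Yseult receives €17,000.

The entire €153,000 passes to the siblings and their issue.
That amount (€153,000) is divided into 3 shares of €51,000: Lena and Jovan each take €51,000; Xiulan's €51,000 share passes to Xiulan's issue.
Xiulan's share (€51,000) is divided into 3 shares of €17,000: Sorcha, Yseult, and Zane each take €17,000.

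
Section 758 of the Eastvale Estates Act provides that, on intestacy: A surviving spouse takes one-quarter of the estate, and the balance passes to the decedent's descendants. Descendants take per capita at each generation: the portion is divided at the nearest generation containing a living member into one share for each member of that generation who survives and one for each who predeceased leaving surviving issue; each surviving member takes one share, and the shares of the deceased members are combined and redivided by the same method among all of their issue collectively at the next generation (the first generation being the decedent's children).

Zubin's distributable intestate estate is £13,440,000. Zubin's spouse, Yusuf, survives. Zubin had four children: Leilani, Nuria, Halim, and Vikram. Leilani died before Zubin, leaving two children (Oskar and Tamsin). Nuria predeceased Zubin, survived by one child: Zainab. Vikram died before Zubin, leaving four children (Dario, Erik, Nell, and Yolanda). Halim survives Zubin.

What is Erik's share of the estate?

Erik receives £1,080,000.

Yusuf takes one-quarter of £13,440,000 = £3,360,000. The remaining £10,080,000 passes to the descendants.
The descendants' portion (£10,080,000) is divided at the children's generation into 4 shares of £2,520,000. Halim takes £2,520,000. The 3 shares of the deceased (Leilani, Nuria, and Vikram) are combined into a pool of £7,560,000.
That pool (£7,560,000) is divided at the grandchildren's generation equally among Oskar, Tamsin, Zainab, Dario, Erik, Nell, and Yolanda: £1,080,000 each.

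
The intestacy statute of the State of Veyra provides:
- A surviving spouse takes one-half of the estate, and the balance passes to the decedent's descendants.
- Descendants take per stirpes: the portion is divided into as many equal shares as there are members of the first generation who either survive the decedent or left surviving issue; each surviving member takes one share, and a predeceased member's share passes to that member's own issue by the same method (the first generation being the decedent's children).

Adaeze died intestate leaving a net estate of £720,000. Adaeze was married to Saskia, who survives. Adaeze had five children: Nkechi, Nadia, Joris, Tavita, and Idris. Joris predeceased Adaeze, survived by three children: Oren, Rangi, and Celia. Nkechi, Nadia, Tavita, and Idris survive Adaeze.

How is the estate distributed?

Saskia takes one-half of £720,000 = £360,000. The remaining £360,000 passes to the descendants.
The descendants' portion (£360,000) is divided into 5 shares of £72,000: Nkechi, Nadia, Tavita, and Idris each take £72,000; Joris's £72,000 share passes to Joris's issue.
Joris's share (£72,000) is divided into 3 shares of £24,000: Oren, Rangi, and Celia each take £24,000.

Saskia: £360,000; Nkechi: £72,000; Nadia: £72,000; Oren: £24,000; Rangi: £24,000; Celia: £24,000; Tavita: £72,000; Idris: £72,000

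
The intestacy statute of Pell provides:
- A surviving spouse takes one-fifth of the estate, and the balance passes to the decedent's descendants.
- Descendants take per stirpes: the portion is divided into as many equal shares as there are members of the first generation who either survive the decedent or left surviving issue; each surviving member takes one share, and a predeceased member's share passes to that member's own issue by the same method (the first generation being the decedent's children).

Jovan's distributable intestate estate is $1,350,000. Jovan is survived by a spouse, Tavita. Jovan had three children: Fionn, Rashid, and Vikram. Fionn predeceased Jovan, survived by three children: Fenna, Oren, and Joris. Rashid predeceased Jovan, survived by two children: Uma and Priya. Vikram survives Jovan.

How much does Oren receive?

Tavita takes one-fifth of $1,350,000 = $270,000. The remaining $1,080,000 passes to the descendants.
The descendants' portion ($1,080,000) is divided into 3 shares of $360,000: Vikram takes $360,000; Fionn's $360,000 share passes to Fionn's issue; Rashid's $360,000 share passes to Rashid's issue.
Fionn's share ($360,000) is divided into 3 shares of $120,000: Fenna, Oren, and Joris each take $120,000.
Rashid's share ($360,000) is divided into 2 shares of $180,000: Uma and Priya each take $180,000.

Oren receives $120,000.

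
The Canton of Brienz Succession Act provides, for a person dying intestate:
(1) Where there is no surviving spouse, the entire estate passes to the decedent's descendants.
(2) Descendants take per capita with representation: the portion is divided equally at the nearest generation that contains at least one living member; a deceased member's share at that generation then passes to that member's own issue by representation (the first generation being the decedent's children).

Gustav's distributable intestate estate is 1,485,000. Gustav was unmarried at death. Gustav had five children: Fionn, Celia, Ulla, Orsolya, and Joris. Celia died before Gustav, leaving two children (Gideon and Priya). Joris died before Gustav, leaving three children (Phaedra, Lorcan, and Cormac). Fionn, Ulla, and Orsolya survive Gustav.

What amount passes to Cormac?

The entire 1,485,000 passes to the descendants.
That amount (1,485,000) is divided into 5 shares of 297,000: Fionn, Ulla, and Orsolya each take 297,000; Celia's 297,000 share passes to Celia's issue; Joris's 297,000 share passes to Joris's issue.
Celia's share (297,000) is divided into 2 shares of 148,500: Gideon and Priya each take 148,500.
Joris's share (297,000) is divided into 3 shares of 99,000: Phaedra, Lorcan, and Cormac each take 99,000.

Cormac receives 99,000.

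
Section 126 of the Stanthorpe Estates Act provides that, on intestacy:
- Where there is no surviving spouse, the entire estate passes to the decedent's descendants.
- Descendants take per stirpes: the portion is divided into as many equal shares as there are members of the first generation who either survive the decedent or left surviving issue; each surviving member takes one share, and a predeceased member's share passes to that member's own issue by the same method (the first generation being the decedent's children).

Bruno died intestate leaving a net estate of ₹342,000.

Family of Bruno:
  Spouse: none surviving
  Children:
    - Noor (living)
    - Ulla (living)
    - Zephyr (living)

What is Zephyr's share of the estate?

The entire ₹342,000 passes to the descendants.
That amount (₹342,000) is divided into 3 shares of ₹114,000: Noor, Ulla, and Zephyr each take ₹114,000.

Zephyr receives ₹114,000.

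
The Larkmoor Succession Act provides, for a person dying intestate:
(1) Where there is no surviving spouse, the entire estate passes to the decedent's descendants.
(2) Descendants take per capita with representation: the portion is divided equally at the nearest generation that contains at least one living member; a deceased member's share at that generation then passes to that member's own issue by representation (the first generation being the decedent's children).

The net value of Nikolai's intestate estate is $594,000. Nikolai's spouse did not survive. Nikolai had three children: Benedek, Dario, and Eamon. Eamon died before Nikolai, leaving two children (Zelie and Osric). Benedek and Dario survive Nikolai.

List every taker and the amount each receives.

Benedek: $198,000; Dario: $198,000; Zelie: $99,000; Osric: $99,000

The entire $594,000 passes to the descendants.
That amount ($594,000) is divided into 3 shares of $198,000: Benedek and Dario each take $198,000; Eamon's $198,000 share passes to Eamon's issue.
Eamon's share ($198,000) is divided into 2 shares of $99,000: Zelie and Osric each take $99,000.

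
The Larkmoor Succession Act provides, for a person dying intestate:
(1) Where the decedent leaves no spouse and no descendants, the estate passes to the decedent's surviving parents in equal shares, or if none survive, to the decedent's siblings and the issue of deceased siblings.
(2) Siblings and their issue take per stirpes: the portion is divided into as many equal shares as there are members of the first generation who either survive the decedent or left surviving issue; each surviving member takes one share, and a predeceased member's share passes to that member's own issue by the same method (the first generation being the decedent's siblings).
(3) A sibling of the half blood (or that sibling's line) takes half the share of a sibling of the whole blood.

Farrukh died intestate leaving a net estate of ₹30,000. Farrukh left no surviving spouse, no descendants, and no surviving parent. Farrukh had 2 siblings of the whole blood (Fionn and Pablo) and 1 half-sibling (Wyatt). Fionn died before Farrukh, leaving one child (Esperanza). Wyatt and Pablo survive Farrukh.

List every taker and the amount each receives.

The entire ₹30,000 passes to the siblings and their issue.
Counting each half-blood sibling's line as half a unit, there are 5/2 units in ₹30,000, so one unit is ₹12,000. Whole-blood lines (Fionn and Pablo) take ₹12,000 each; half-blood lines (Wyatt) take ₹6,000 each.
Fionn's share (₹12,000) passes entirely to Esperanza.

Wyatt: ₹6,000; Esperanza: ₹12,000; Pablo: ₹12,000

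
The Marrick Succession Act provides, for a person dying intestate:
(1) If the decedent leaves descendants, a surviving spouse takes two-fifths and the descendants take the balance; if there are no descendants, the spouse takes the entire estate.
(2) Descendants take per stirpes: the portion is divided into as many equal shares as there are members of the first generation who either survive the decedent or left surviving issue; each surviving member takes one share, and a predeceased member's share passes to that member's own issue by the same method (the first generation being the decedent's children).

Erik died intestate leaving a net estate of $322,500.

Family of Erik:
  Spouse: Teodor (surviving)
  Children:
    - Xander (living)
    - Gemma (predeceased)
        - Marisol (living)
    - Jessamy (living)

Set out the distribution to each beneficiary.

Teodor takes two-fifths of $322,500 = $129,000. The remaining $193,500 passes to the descendants.
The descendants' portion ($193,500) is divided into 3 shares of $64,500: Xander and Jessamy each take $64,500; Gemma's $64,500 share passes to Gemma's issue.
Gemma's share ($64,500) passes entirely to Marisol.

Teodor: $129,000; Xander: $64,500; Marisol: $64,500; Jessamy: $64,500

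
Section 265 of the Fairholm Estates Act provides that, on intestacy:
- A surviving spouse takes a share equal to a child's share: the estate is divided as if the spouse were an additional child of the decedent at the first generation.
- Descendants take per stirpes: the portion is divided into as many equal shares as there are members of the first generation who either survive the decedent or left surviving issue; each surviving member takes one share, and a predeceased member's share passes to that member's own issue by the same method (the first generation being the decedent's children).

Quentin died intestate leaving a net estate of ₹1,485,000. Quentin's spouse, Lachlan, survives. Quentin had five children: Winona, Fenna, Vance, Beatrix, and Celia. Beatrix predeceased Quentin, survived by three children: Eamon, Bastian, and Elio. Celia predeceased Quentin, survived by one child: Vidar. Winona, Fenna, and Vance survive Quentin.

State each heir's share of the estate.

The spouse counts as an additional share at the children's level, so there are 6 primary shares of ₹247,500. Lachlan takes one such share (₹247,500).
The children's combined portion (₹1,237,500) is divided into 5 shares of ₹247,500: Winona, Fenna, and Vance each take ₹247,500; Beatrix's ₹247,500 share passes to Beatrix's issue; Celia's ₹247,500 share passes to Celia's issue.
Beatrix's share (₹247,500) is divided into 3 shares of ₹82,500: Eamon, Bastian, and Elio each take ₹82,500.
Celia's share (₹247,500) passes entirely to Vidar.

Lachlan: ₹247,500; Winona: ₹247,500; Fenna: ₹247,500; Vance: ₹247,500; Eamon: ₹82,500; Bastian: ₹82,500; Elio: ₹82,500; Vidar: ₹247,500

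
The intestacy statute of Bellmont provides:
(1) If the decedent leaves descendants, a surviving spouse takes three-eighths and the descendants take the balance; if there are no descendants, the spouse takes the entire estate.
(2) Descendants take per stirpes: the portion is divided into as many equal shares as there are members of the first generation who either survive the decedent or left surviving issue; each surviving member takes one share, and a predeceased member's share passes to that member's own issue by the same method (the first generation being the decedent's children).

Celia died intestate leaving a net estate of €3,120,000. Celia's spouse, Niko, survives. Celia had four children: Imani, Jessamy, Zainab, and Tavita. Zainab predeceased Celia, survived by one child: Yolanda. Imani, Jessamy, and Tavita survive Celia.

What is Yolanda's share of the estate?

Niko takes three-eighths of €3,120,000 = €1,170,000. The remaining €1,950,000 passes to the descendants.
The descendants' portion (€1,950,000) is divided into 4 shares of €487,500: Imani, Jessamy, and Tavita each take €487,500; Zainab's €487,500 share passes to Zainab's issue.
Zainab's share (€487,500) passes entirely to Yolanda.

Yolanda receives €487,500.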